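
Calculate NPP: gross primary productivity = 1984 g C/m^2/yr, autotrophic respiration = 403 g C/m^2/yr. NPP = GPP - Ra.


NPP = GPP - Ra = 1984 - 403 = 1581 g C/m^2/yr

1581 g C/m^2/yr


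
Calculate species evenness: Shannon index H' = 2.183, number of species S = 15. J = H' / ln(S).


ln(15) = 2.70805
J = H' / ln(S) = 2.183 / 2.70805 = 0.806115 ≈ 0.8061

0.8061


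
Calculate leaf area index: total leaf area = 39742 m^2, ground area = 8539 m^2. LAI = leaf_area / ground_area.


LAI = 39742 / 8539 = 4.6542 ≈ 4.65

4.65


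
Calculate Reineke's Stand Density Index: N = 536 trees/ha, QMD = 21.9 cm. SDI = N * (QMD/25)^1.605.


QMD/25 = 21.9/25 = 0.876
(0.876)^1.605 = exp(1.605 * ln(0.876)) = exp(1.605 * (-0.132389)) = exp(-0.212484) = 0.808573
SDI = 536 * 0.808573 = 433.395 ≈ 433

433


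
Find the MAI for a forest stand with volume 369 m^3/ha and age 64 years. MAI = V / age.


MAI = 369 / 64 = 5.7656 ≈ 5.77 m^3/ha/yr

5.77 m^3/ha/yr


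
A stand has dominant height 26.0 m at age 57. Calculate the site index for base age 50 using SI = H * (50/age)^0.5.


50/57 = 0.877193
(0.877193)^0.5 = 0.936586
SI = 26.0 * 0.936586 = 24.3512 ≈ 24.4 m

24.4 m


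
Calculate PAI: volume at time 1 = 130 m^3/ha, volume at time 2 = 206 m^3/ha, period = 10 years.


PAI = (V2 - V1) / period = (206 - 130) / 10 = 76 / 10 = 7.60 m^3/ha/yr

7.60 m^3/ha/yr


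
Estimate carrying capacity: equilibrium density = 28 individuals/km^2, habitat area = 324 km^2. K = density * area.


K = 28 * 324 = 9072 individuals

9072 individuals


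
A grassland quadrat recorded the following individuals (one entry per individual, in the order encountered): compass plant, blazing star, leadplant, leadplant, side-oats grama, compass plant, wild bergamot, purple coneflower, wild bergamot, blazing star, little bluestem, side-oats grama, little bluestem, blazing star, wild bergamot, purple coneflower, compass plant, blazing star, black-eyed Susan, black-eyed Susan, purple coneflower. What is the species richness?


Total individuals logged = 21
Distinct species (count of individuals): compass plant (3), blazing star (4), leadplant (2), side-oats grama (2), wild bergamot (3), purple coneflower (3), little bluestem (2), black-eyed Susan (2)
Species richness = number of distinct species = 8

8


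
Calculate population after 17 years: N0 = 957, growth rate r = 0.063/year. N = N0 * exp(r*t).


r*t = 0.063 * 17 = 1.071
exp(1.071) = 2.91830
N = 957 * 2.91830 = 2792.81 ≈ 2793

2793


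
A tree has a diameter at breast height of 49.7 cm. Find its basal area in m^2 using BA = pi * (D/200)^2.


D/200 = 49.7/200 = 0.2485 m
(D/200)^2 = 0.2485^2 = 0.06175225
BA = 3.141593 * 0.06175225 = 0.194000 ≈ 0.1940 m^2

0.1940 m^2


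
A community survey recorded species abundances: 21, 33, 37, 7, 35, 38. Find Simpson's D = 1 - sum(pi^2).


Total N = 21 + 33 + 37 + 7 + 35 + 38 = 171
Per-species terms:
  p = 21/171 = 0.122807; p^2 = 0.122807^2 = 0.015082
  p = 33/171 = 0.192982; p^2 = 0.192982^2 = 0.037242
  p = 37/171 = 0.216374; p^2 = 0.216374^2 = 0.046818
  p = 7/171 = 0.040936; p^2 = 0.040936^2 = 0.001676
  p = 35/171 = 0.204678; p^2 = 0.204678^2 = 0.041893
  p = 38/171 = 0.222222; p^2 = 0.222222^2 = 0.049383
sum(p^2) = 0.015082 + 0.037242 + 0.046818 + 0.001676 + 0.041893 + 0.049383 = 0.192094
D = 1 - 0.192094 = 0.807906 ≈ 0.8079

0.8079


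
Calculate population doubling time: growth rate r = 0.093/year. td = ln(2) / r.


td = ln(2) / 0.093 = 0.693147 / 0.093 = 7.45319 ≈ 7.5 years

7.5 years


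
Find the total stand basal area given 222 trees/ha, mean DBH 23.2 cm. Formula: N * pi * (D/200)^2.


(D/200)^2 = (23.2/200)^2 = 0.116^2 = 0.013456
Individual BA = 3.141593 * 0.013456 = 0.0422733 m^2
Stand BA = 222 * 0.0422733 = 9.38467 ≈ 9.38 m^2/ha

9.38 m^2/ha


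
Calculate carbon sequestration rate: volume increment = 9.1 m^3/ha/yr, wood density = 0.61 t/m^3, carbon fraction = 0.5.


C = 9.1 * 0.61 * 0.5 = 2.7755 ≈ 2.78 t C/ha/yr

2.78 t C/ha/yr


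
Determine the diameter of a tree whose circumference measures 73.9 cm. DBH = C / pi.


DBH = C / pi = 73.9 / 3.141593 = 23.5231 ≈ 23.52 cm

23.52 cm


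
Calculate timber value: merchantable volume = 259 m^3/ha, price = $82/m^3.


Value = 259 * 82 = $21238/ha

$21238/ha


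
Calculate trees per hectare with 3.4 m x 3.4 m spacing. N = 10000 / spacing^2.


N = 10000 / 3.4^2 = 10000 / 11.56 = 865.052 ≈ 865 trees/ha

865 trees/ha


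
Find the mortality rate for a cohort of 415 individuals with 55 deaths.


Mortality rate = 55 / 415 = 0.132530 ≈ 0.1325

0.1325


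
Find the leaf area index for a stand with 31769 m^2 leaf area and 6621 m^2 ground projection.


LAI = 31769 / 6621 = 4.7982 ≈ 4.80

4.80


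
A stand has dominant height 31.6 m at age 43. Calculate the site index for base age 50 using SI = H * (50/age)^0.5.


50/43 = 1.16279
(1.16279)^0.5 = 1.07833
SI = 31.6 * 1.07833 = 34.0752 ≈ 34.1 m

34.1 m


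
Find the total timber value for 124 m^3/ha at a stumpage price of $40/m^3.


Value = 124 * 40 = $4960/ha

$4960/ha


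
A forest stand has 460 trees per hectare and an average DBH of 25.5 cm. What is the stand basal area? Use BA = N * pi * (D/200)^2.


(D/200)^2 = (25.5/200)^2 = 0.1275^2 = 0.01625625
Individual BA = 3.141593 * 0.01625625 = 0.0510705 m^2
Stand BA = 460 * 0.0510705 = 23.4924 ≈ 23.49 m^2/ha

23.49 m^2/ha


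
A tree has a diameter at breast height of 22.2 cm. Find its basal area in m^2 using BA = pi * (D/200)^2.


D/200 = 22.2/200 = 0.111 m
(D/200)^2 = 0.111^2 = 0.012321
BA = 3.141593 * 0.012321 = 0.0387076 ≈ 0.0387 m^2

0.0387 m^2


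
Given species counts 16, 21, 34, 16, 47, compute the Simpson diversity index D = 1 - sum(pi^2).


Total N = 16 + 21 + 34 + 16 + 47 = 134
Per-species terms:
  p = 16/134 = 0.119403; p^2 = 0.119403^2 = 0.014257
  p = 21/134 = 0.156716; p^2 = 0.156716^2 = 0.024560
  p = 34/134 = 0.253731; p^2 = 0.253731^2 = 0.064379
  p = 16/134 = 0.119403; p^2 = 0.119403^2 = 0.014257
  p = 47/134 = 0.350746; p^2 = 0.350746^2 = 0.123023
sum(p^2) = 0.014257 + 0.024560 + 0.064379 + 0.014257 + 0.123023 = 0.240476
D = 1 - 0.240476 = 0.759524 ≈ 0.7595

0.7595


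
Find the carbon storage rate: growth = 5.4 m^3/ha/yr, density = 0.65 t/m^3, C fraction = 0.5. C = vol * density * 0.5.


C = 5.4 * 0.65 * 0.5 = 1.755 ≈ 1.76 t C/ha/yr

1.76 t C/ha/yr


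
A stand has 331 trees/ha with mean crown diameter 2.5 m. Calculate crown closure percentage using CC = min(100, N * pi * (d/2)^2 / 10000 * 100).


(d/2)^2 = (2.5/2)^2 = 1.25^2 = 1.5625
Crown area = 3.141593 * 1.5625 = 4.90874 m^2
N * area / 10000 * 100 = 331 * 4.90874 / 10000 * 100 = 16.2479
CC = min(100, 16.2479) = 16.2479 ≈ 16.2%

16.2%


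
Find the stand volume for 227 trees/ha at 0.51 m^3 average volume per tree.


V_stand = 227 * 0.51 = 115.77 ≈ 115.8 m^3/ha

115.8 m^3/ha


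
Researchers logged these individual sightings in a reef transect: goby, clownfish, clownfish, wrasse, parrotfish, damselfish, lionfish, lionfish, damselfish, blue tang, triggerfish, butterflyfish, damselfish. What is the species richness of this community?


Total individuals logged = 13
Distinct species (count of individuals): goby (1), clownfish (2), wrasse (1), parrotfish (1), damselfish (3), lionfish (2), blue tang (1), triggerfish (1), butterflyfish (1)
Species richness = number of distinct species = 9

9


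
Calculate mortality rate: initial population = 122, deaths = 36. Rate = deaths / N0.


Mortality rate = 36 / 122 = 0.295082 ≈ 0.2951

0.2951


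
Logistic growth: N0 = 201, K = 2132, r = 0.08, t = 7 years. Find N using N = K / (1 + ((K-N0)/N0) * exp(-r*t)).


(K - N0)/N0 = (2132 - 201)/201 = 1931/201 = 9.60697
r*t = 0.08 * 7 = 0.56; exp(-0.56) = 0.571209
9.60697 * 0.571209 = 5.48759
1 + 5.48759 = 6.48759
N = 2132 / 6.48759 = 328.627 ≈ 329

329


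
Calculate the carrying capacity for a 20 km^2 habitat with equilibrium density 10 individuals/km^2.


K = 10 * 20 = 200 individuals

200 individuals


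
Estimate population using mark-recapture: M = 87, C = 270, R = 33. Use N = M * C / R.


N = M * C / R = 87 * 270 / 33 = 23490 / 33 = 711.82 ≈ 712

712 individuals


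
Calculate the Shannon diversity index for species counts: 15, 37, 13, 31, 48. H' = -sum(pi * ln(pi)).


Total N = 15 + 37 + 13 + 31 + 48 = 144
Per-species terms:
  p = 15/144 = 0.104167; ln(p) = -2.261760; p*ln(p) = 0.104167 * (-2.261760) = -0.235601
  p = 37/144 = 0.256944; ln(p) = -1.358897; p*ln(p) = 0.256944 * (-1.358897) = -0.349160
  p = 13/144 = 0.090278; ln(p) = -2.404861; p*ln(p) = 0.090278 * (-2.404861) = -0.217106
  p = 31/144 = 0.215278; ln(p) = -1.535825; p*ln(p) = 0.215278 * (-1.535825) = -0.330629
  p = 48/144 = 0.333333; ln(p) = -1.098613; p*ln(p) = 0.333333 * (-1.098613) = -0.366204
sum(p*ln(p)) = (-0.235601) + (-0.349160) + (-0.217106) + (-0.330629) + (-0.366204) = -1.498700
H' = -(-1.498700) = 1.498700 ≈ 1.4987

1.4987


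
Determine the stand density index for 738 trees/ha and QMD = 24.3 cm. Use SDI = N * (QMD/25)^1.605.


QMD/25 = 24.3/25 = 0.972
(0.972)^1.605 = exp(1.605 * ln(0.972)) = exp(1.605 * (-0.0283995)) = exp(-0.0455812) = 0.955442
SDI = 738 * 0.955442 = 705.116 ≈ 705

705


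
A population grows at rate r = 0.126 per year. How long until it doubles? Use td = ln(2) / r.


td = ln(2) / 0.126 = 0.693147 / 0.126 = 5.50117 ≈ 5.5 years

5.5 years


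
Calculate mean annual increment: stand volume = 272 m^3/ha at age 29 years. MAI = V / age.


MAI = 272 / 29 = 9.3793 ≈ 9.38 m^3/ha/yr

9.38 m^3/ha/yr


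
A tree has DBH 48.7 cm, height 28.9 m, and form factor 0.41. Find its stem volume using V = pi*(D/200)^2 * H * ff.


(D/200)^2 = (48.7/200)^2 = 0.2435^2 = 0.05929225
BA = 3.141593 * 0.05929225 = 0.186272 m^2
V = 0.186272 * 28.9 * 0.41 = 2.20714 ≈ 2.207 m^3

2.207 m^3


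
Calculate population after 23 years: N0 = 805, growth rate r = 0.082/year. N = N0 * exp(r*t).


r*t = 0.082 * 23 = 1.886
exp(1.886) = 6.59294
N = 805 * 6.59294 = 5307.32 ≈ 5307

5307


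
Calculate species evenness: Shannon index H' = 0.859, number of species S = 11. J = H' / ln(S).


ln(11) = 2.39790
J = H' / ln(S) = 0.859 / 2.39790 = 0.358230 ≈ 0.3582

0.3582


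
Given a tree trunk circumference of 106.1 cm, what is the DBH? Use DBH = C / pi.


DBH = C / pi = 106.1 / 3.141593 = 33.7727 ≈ 33.77 cm

33.77 cm


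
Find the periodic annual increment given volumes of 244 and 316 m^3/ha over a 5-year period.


PAI = (V2 - V1) / period = (316 - 244) / 5 = 72 / 5 = 14.40 m^3/ha/yr

14.40 m^3/ha/yr


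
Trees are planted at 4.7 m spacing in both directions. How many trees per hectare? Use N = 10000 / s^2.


N = 10000 / 4.7^2 = 10000 / 22.09 = 452.694 ≈ 453 trees/ha

453 trees/ha


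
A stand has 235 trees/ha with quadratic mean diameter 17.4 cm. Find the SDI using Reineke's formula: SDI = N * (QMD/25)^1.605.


QMD/25 = 17.4/25 = 0.696
(0.696)^1.605 = exp(1.605 * ln(0.696)) = exp(1.605 * (-0.362406)) = exp(-0.581662) = 0.558969
SDI = 235 * 0.558969 = 131.358 ≈ 131

131


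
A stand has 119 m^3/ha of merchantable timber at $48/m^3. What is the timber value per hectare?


Value = 119 * 48 = $5712/ha

$5712/ha


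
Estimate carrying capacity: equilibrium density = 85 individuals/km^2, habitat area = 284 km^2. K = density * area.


K = 85 * 284 = 24140 individuals

24140 individuals


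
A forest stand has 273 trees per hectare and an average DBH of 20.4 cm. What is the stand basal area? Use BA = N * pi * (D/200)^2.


(D/200)^2 = (20.4/200)^2 = 0.102^2 = 0.010404
Individual BA = 3.141593 * 0.010404 = 0.0326851 m^2
Stand BA = 273 * 0.0326851 = 8.92303 ≈ 8.92 m^2/ha

8.92 m^2/ha


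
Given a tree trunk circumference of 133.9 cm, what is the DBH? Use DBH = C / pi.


DBH = C / pi = 133.9 / 3.141593 = 42.6217 ≈ 42.62 cm

42.62 cm


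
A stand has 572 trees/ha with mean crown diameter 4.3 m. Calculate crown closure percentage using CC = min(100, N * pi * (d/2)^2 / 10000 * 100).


(d/2)^2 = (4.3/2)^2 = 2.15^2 = 4.6225
Crown area = 3.141593 * 4.6225 = 14.5220 m^2
N * area / 10000 * 100 = 572 * 14.5220 / 10000 * 100 = 83.0658
CC = min(100, 83.0658) = 83.0658 ≈ 83.1%

83.1%


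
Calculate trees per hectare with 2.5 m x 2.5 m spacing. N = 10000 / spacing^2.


N = 10000 / 2.5^2 = 10000 / 6.25 = 1600.00 ≈ 1600 trees/ha

1600 trees/ha


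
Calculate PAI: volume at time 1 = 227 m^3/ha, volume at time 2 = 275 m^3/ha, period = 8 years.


PAI = (V2 - V1) / period = (275 - 227) / 8 = 48 / 8 = 6.00 m^3/ha/yr

6.00 m^3/ha/yr


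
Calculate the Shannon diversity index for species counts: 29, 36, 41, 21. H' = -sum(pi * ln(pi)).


Total N = 29 + 36 + 41 + 21 = 127
Per-species terms:
  p = 29/127 = 0.228346; ln(p) = -1.476893; p*ln(p) = 0.228346 * (-1.476893) = -0.337243
  p = 36/127 = 0.283465; ln(p) = -1.260667; p*ln(p) = 0.283465 * (-1.260667) = -0.357355
  p = 41/127 = 0.322835; ln(p) = -1.130614; p*ln(p) = 0.322835 * (-1.130614) = -0.365002
  p = 21/127 = 0.165354; ln(p) = -1.799667; p*ln(p) = 0.165354 * (-1.799667) = -0.297582
sum(p*ln(p)) = (-0.337243) + (-0.357355) + (-0.365002) + (-0.297582) = -1.357182
H' = -(-1.357182) = 1.357182 ≈ 1.3572

1.3572


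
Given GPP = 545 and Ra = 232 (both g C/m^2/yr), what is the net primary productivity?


NPP = GPP - Ra = 545 - 232 = 313 g C/m^2/yr

313 g C/m^2/yr


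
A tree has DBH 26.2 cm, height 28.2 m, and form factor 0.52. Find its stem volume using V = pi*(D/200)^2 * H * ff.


(D/200)^2 = (26.2/200)^2 = 0.131^2 = 0.017161
BA = 3.141593 * 0.017161 = 0.0539129 m^2
V = 0.0539129 * 28.2 * 0.52 = 0.790579 ≈ 0.791 m^3

0.791 m^3


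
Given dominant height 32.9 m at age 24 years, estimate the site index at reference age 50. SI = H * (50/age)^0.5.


50/24 = 2.08333
(2.08333)^0.5 = 1.44337
SI = 32.9 * 1.44337 = 47.4869 ≈ 47.5 m

47.5 m


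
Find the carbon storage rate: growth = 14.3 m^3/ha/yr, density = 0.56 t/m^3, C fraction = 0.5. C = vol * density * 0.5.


C = 14.3 * 0.56 * 0.5 = 4.004 ≈ 4.00 t C/ha/yr

4.00 t C/ha/yr


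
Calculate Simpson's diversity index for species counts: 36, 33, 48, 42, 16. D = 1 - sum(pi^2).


Total N = 36 + 33 + 48 + 42 + 16 = 175
Per-species terms:
  p = 36/175 = 0.205714; p^2 = 0.205714^2 = 0.042318
  p = 33/175 = 0.188571; p^2 = 0.188571^2 = 0.035559
  p = 48/175 = 0.274286; p^2 = 0.274286^2 = 0.075233
  p = 42/175 = 0.240000; p^2 = 0.240000^2 = 0.057600
  p = 16/175 = 0.091429; p^2 = 0.091429^2 = 0.008359
sum(p^2) = 0.042318 + 0.035559 + 0.075233 + 0.057600 + 0.008359 = 0.219069
D = 1 - 0.219069 = 0.780931 ≈ 0.7809

0.7809


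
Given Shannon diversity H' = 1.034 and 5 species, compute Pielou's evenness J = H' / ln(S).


ln(5) = 1.60944
J = H' / ln(S) = 1.034 / 1.60944 = 0.642459 ≈ 0.6425

0.6425


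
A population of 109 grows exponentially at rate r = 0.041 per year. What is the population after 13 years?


r*t = 0.041 * 13 = 0.533
exp(0.533) = 1.70404
N = 109 * 1.70404 = 185.740 ≈ 186

186


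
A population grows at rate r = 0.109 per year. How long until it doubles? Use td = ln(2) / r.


td = ln(2) / 0.109 = 0.693147 / 0.109 = 6.35915 ≈ 6.4 years

6.4 years


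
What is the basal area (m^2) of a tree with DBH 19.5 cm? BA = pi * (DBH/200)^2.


D/200 = 19.5/200 = 0.0975 m
(D/200)^2 = 0.0975^2 = 0.00950625
BA = 3.141593 * 0.00950625 = 0.0298648 ≈ 0.0299 m^2

0.0299 m^2


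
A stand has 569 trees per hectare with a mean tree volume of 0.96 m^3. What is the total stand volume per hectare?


V_stand = 569 * 0.96 = 546.24 ≈ 546.2 m^3/ha

546.2 m^3/ha


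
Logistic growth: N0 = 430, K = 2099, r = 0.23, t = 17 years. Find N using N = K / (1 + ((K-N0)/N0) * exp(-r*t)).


(K - N0)/N0 = (2099 - 430)/430 = 1669/430 = 3.88140
r*t = 0.23 * 17 = 3.91; exp(-3.91) = 0.0200405
3.88140 * 0.0200405 = 0.0777852
1 + 0.0777852 = 1.07779
N = 2099 / 1.07779 = 1947.50 ≈ 1948

1948


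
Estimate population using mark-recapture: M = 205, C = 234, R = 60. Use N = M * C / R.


N = M * C / R = 205 * 234 / 60 = 47970 / 60 = 799.50 ≈ 800

800 individuals


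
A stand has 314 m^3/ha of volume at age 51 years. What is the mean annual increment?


MAI = 314 / 51 = 6.1569 ≈ 6.16 m^3/ha/yr

6.16 m^3/ha/yr


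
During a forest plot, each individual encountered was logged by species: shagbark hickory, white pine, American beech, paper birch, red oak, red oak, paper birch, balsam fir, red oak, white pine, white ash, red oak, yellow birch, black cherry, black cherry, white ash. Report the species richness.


Total individuals logged = 16
Distinct species (count of individuals): shagbark hickory (1), white pine (2), American beech (1), paper birch (2), red oak (4), balsam fir (1), white ash (2), yellow birch (1), black cherry (2)
Species richness = number of distinct species = 9

9


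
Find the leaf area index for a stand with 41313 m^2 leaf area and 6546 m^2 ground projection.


LAI = 41313 / 6546 = 6.3112 ≈ 6.31

6.31


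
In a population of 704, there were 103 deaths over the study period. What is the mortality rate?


Mortality rate = 103 / 704 = 0.146307 ≈ 0.1463

0.1463


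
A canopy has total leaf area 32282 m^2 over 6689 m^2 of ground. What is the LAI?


LAI = 32282 / 6689 = 4.8261 ≈ 4.83

4.83


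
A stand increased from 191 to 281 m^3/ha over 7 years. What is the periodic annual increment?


PAI = (V2 - V1) / period = (281 - 191) / 7 = 90 / 7 = 12.8571 ≈ 12.86 m^3/ha/yr

12.86 m^3/ha/yr


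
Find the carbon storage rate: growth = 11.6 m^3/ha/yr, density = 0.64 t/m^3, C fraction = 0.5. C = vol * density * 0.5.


C = 11.6 * 0.64 * 0.5 = 3.712 ≈ 3.71 t C/ha/yr

3.71 t C/ha/yr


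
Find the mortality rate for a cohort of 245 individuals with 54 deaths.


Mortality rate = 54 / 245 = 0.220408 ≈ 0.2204

0.2204


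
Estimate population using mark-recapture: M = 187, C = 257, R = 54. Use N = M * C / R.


N = M * C / R = 187 * 257 / 54 = 48059 / 54 = 889.98 ≈ 890

890 individuals


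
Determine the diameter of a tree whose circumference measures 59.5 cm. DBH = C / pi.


DBH = C / pi = 59.5 / 3.141593 = 18.9394 ≈ 18.94 cm

18.94 cm


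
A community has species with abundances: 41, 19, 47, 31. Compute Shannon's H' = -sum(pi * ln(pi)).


Total N = 41 + 19 + 47 + 31 = 138
Per-species terms:
  p = 41/138 = 0.297101; ln(p) = -1.213683; p*ln(p) = 0.297101 * (-1.213683) = -0.360586
  p = 19/138 = 0.137681; ln(p) = -1.982816; p*ln(p) = 0.137681 * (-1.982816) = -0.272996
  p = 47/138 = 0.340580; ln(p) = -1.077105; p*ln(p) = 0.340580 * (-1.077105) = -0.366840
  p = 31/138 = 0.224638; ln(p) = -1.493265; p*ln(p) = 0.224638 * (-1.493265) = -0.335444
sum(p*ln(p)) = (-0.360586) + (-0.272996) + (-0.366840) + (-0.335444) = -1.335866
H' = -(-1.335866) = 1.335866 ≈ 1.3359

1.3359


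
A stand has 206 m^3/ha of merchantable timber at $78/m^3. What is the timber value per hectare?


Value = 206 * 78 = $16068/ha

$16068/ha


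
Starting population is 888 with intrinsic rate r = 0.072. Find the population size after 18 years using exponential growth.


r*t = 0.072 * 18 = 1.296
exp(1.296) = 3.65465
N = 888 * 3.65465 = 3245.33 ≈ 3245

3245


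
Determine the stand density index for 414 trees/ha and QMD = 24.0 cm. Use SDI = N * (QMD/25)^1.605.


QMD/25 = 24.0/25 = 0.96
(0.96)^1.605 = exp(1.605 * ln(0.96)) = exp(1.605 * (-0.0408220)) = exp(-0.0655193) = 0.936581
SDI = 414 * 0.936581 = 387.745 ≈ 388

388


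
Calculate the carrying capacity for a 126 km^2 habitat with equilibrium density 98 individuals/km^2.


K = 98 * 126 = 12348 individuals

12348 individuals


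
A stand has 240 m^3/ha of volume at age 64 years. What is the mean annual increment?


MAI = 240 / 64 = 3.75 m^3/ha/yr

3.75 m^3/ha/yr


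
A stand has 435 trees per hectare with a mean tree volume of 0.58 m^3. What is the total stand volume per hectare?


V_stand = 435 * 0.58 = 252.3 m^3/ha

252.3 m^3/ha


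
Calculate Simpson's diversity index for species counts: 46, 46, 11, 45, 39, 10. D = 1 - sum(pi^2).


Total N = 46 + 46 + 11 + 45 + 39 + 10 = 197
Per-species terms:
  p = 46/197 = 0.233503; p^2 = 0.233503^2 = 0.054524
  p = 46/197 = 0.233503; p^2 = 0.233503^2 = 0.054524
  p = 11/197 = 0.055838; p^2 = 0.055838^2 = 0.003118
  p = 45/197 = 0.228426; p^2 = 0.228426^2 = 0.052178
  p = 39/197 = 0.197970; p^2 = 0.197970^2 = 0.039192
  p = 10/197 = 0.050761; p^2 = 0.050761^2 = 0.002577
sum(p^2) = 0.054524 + 0.054524 + 0.003118 + 0.052178 + 0.039192 + 0.002577 = 0.206113
D = 1 - 0.206113 = 0.793887 ≈ 0.7939

0.7939


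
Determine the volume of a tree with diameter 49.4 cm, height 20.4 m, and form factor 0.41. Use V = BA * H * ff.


(D/200)^2 = (49.4/200)^2 = 0.247^2 = 0.061009
BA = 3.141593 * 0.061009 = 0.191665 m^2
V = 0.191665 * 20.4 * 0.41 = 1.60309 ≈ 1.603 m^3

1.603 m^3


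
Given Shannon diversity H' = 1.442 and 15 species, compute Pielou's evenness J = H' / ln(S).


ln(15) = 2.70805
J = H' / ln(S) = 1.442 / 2.70805 = 0.532486 ≈ 0.5325

0.5325


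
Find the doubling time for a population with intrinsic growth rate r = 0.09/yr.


td = ln(2) / 0.09 = 0.693147 / 0.09 = 7.70163 ≈ 7.7 years

7.7 years


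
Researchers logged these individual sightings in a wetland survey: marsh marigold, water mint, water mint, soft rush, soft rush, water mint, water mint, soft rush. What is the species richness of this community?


Total individuals logged = 8
Distinct species (count of individuals): marsh marigold (1), water mint (4), soft rush (3)
Species richness = number of distinct species = 3

3


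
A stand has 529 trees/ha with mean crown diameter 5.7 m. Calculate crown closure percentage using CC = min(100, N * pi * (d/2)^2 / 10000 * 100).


(d/2)^2 = (5.7/2)^2 = 2.85^2 = 8.1225
Crown area = 3.141593 * 8.1225 = 25.5176 m^2
N * area / 10000 * 100 = 529 * 25.5176 / 10000 * 100 = 134.988
CC = min(100, 134.988) = 100%

100%


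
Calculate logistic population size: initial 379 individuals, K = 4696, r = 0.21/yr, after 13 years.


(K - N0)/N0 = (4696 - 379)/379 = 4317/379 = 11.3905
r*t = 0.21 * 13 = 2.73; exp(-2.73) = 0.0652193
11.3905 * 0.0652193 = 0.742880
1 + 0.742880 = 1.74288
N = 4696 / 1.74288 = 2694.39 ≈ 2694

2694


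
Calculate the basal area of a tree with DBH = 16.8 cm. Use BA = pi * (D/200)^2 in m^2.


D/200 = 16.8/200 = 0.084 m
(D/200)^2 = 0.084^2 = 0.007056
BA = 3.141593 * 0.007056 = 0.0221671 ≈ 0.0222 m^2

0.0222 m^2


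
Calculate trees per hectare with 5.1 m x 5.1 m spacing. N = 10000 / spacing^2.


N = 10000 / 5.1^2 = 10000 / 26.01 = 384.468 ≈ 384 trees/ha

384 trees/ha


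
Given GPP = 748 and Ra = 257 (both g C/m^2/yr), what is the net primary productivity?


NPP = GPP - Ra = 748 - 257 = 491 g C/m^2/yr

491 g C/m^2/yr


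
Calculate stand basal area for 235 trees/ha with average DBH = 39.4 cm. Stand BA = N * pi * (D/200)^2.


(D/200)^2 = (39.4/200)^2 = 0.197^2 = 0.038809
Individual BA = 3.141593 * 0.038809 = 0.121922 m^2
Stand BA = 235 * 0.121922 = 28.6517 ≈ 28.65 m^2/ha

28.65 m^2/ha


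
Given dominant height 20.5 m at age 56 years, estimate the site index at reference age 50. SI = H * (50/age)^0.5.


50/56 = 0.892857
(0.892857)^0.5 = 0.944911
SI = 20.5 * 0.944911 = 19.3707 ≈ 19.4 m

19.4 m


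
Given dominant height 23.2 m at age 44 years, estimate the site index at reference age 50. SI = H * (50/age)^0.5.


50/44 = 1.13636
(1.13636)^0.5 = 1.06600
SI = 23.2 * 1.06600 = 24.7312 ≈ 24.7 m

24.7 m


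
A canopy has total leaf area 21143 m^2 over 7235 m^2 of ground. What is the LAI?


LAI = 21143 / 7235 = 2.9223 ≈ 2.92

2.92


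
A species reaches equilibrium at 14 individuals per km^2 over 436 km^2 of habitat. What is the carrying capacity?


K = 14 * 436 = 6104 individuals

6104 individuals


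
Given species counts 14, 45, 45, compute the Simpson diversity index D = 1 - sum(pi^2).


Total N = 14 + 45 + 45 = 104
Per-species terms:
  p = 14/104 = 0.134615; p^2 = 0.134615^2 = 0.018121
  p = 45/104 = 0.432692; p^2 = 0.432692^2 = 0.187222
  p = 45/104 = 0.432692; p^2 = 0.432692^2 = 0.187222
sum(p^2) = 0.018121 + 0.187222 + 0.187222 = 0.392565
D = 1 - 0.392565 = 0.607435 ≈ 0.6074

0.6074


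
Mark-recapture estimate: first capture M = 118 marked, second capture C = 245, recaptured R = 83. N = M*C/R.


N = M * C / R = 118 * 245 / 83 = 28910 / 83 = 348.31 ≈ 348

348 individuals


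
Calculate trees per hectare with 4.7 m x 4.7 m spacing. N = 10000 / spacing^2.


N = 10000 / 4.7^2 = 10000 / 22.09 = 452.694 ≈ 453 trees/ha

453 trees/ha


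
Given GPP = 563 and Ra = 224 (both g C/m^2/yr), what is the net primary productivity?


NPP = GPP - Ra = 563 - 224 = 339 g C/m^2/yr

339 g C/m^2/yr


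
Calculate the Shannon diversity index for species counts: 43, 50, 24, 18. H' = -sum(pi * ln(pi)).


Total N = 43 + 50 + 24 + 18 = 135
Per-species terms:
  p = 43/135 = 0.318519; ln(p) = -1.144073; p*ln(p) = 0.318519 * (-1.144073) = -0.364409
  p = 50/135 = 0.370370; ln(p) = -0.993253; p*ln(p) = 0.370370 * (-0.993253) = -0.367871
  p = 24/135 = 0.177778; ln(p) = -1.727220; p*ln(p) = 0.177778 * (-1.727220) = -0.307062
  p = 18/135 = 0.133333; ln(p) = -2.014906; p*ln(p) = 0.133333 * (-2.014906) = -0.268653
sum(p*ln(p)) = (-0.364409) + (-0.367871) + (-0.307062) + (-0.268653) = -1.307995
H' = -(-1.307995) = 1.307995 ≈ 1.3080

1.3080


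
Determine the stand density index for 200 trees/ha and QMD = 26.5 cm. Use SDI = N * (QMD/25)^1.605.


QMD/25 = 26.5/25 = 1.06
(1.06)^1.605 = exp(1.605 * ln(1.06)) = exp(1.605 * 0.0582689) = exp(0.0935216) = 1.09803
SDI = 200 * 1.09803 = 219.606 ≈ 220

220


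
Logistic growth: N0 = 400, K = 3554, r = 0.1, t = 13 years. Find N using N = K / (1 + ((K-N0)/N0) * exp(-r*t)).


(K - N0)/N0 = (3554 - 400)/400 = 3154/400 = 7.88500
r*t = 0.1 * 13 = 1.3; exp(-1.3) = 0.272532
7.88500 * 0.272532 = 2.14891
1 + 2.14891 = 3.14891
N = 3554 / 3.14891 = 1128.64 ≈ 1129

1129


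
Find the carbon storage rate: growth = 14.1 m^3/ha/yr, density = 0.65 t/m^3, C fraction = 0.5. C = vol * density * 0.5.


C = 14.1 * 0.65 * 0.5 = 4.5825 ≈ 4.58 t C/ha/yr

4.58 t C/ha/yr


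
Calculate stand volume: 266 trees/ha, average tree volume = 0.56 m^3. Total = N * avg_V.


V_stand = 266 * 0.56 = 148.96 ≈ 149.0 m^3/ha

149.0 m^3/ha


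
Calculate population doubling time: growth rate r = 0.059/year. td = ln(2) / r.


td = ln(2) / 0.059 = 0.693147 / 0.059 = 11.7483 ≈ 11.7 years

11.7 years


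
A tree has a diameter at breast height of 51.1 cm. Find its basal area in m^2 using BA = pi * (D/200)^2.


D/200 = 51.1/200 = 0.2555 m
(D/200)^2 = 0.2555^2 = 0.06528025
BA = 3.141593 * 0.06528025 = 0.205084 ≈ 0.2051 m^2

0.2051 m^2


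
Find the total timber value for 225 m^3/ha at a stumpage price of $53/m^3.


Value = 225 * 53 = $11925/ha

$11925/ha


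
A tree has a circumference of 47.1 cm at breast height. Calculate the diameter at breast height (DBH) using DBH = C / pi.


DBH = C / pi = 47.1 / 3.141593 = 14.9924 ≈ 14.99 cm

14.99 cm


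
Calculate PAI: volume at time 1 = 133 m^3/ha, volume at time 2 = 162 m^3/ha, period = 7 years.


PAI = (V2 - V1) / period = (162 - 133) / 7 = 29 / 7 = 4.1429 ≈ 4.14 m^3/ha/yr

4.14 m^3/ha/yr


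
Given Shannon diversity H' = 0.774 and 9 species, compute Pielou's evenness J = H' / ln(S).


ln(9) = 2.19722
J = H' / ln(S) = 0.774 / 2.19722 = 0.352263 ≈ 0.3523

0.3523


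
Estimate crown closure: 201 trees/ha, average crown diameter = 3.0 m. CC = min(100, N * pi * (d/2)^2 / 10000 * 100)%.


(d/2)^2 = (3.0/2)^2 = 1.5^2 = 2.25
Crown area = 3.141593 * 2.25 = 7.06858 m^2
N * area / 10000 * 100 = 201 * 7.06858 / 10000 * 100 = 14.2078
CC = min(100, 14.2078) = 14.2078 ≈ 14.2%

14.2%


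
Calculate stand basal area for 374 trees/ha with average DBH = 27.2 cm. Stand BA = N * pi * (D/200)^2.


(D/200)^2 = (27.2/200)^2 = 0.136^2 = 0.018496
Individual BA = 3.141593 * 0.018496 = 0.0581069 m^2
Stand BA = 374 * 0.0581069 = 21.7320 ≈ 21.73 m^2/ha

21.73 m^2/ha


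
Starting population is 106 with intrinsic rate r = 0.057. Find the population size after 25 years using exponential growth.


r*t = 0.057 * 25 = 1.425
exp(1.425) = 4.15786
N = 106 * 4.15786 = 440.733 ≈ 441

441


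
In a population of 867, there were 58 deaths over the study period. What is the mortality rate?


Mortality rate = 58 / 867 = 0.066897 ≈ 0.0669

0.0669


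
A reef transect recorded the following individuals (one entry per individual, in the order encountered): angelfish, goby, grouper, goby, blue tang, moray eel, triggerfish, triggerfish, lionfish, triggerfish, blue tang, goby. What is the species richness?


Total individuals logged = 12
Distinct species (count of individuals): angelfish (1), goby (3), grouper (1), blue tang (2), moray eel (1), triggerfish (3), lionfish (1)
Species richness = number of distinct species = 7

7


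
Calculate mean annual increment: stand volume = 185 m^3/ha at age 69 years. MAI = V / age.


MAI = 185 / 69 = 2.6812 ≈ 2.68 m^3/ha/yr

2.68 m^3/ha/yr


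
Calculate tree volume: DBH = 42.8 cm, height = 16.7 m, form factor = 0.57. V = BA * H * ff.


(D/200)^2 = (42.8/200)^2 = 0.214^2 = 0.045796
BA = 3.141593 * 0.045796 = 0.143872 m^2
V = 0.143872 * 16.7 * 0.57 = 1.36952 ≈ 1.370 m^3

1.370 m^3


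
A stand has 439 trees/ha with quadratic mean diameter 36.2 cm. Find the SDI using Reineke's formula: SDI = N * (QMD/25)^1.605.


QMD/25 = 36.2/25 = 1.448
(1.448)^1.605 = exp(1.605 * ln(1.448)) = exp(1.605 * 0.370183) = exp(0.594144) = 1.81148
SDI = 439 * 1.81148 = 795.240 ≈ 795

795


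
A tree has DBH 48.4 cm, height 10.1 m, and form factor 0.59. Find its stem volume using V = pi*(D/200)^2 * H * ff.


(D/200)^2 = (48.4/200)^2 = 0.242^2 = 0.058564
BA = 3.141593 * 0.058564 = 0.183984 m^2
V = 0.183984 * 10.1 * 0.59 = 1.09636 ≈ 1.096 m^3

1.096 m^3


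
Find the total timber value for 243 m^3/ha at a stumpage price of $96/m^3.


Value = 243 * 96 = $23328/ha

$23328/ha


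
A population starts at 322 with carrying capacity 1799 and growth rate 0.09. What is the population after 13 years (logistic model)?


(K - N0)/N0 = (1799 - 322)/322 = 1477/322 = 4.58696
r*t = 0.09 * 13 = 1.17; exp(-1.17) = 0.310367
4.58696 * 0.310367 = 1.42364
1 + 1.42364 = 2.42364
N = 1799 / 2.42364 = 742.272 ≈ 742

742


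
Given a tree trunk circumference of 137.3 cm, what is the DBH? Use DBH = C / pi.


DBH = C / pi = 137.3 / 3.141593 = 43.7039 ≈ 43.70 cm

43.70 cm


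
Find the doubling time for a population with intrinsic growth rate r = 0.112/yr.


td = ln(2) / 0.112 = 0.693147 / 0.112 = 6.18881 ≈ 6.2 years

6.2 years


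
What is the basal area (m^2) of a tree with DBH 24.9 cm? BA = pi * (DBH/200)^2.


D/200 = 24.9/200 = 0.1245 m
(D/200)^2 = 0.1245^2 = 0.01550025
BA = 3.141593 * 0.01550025 = 0.0486955 ≈ 0.0487 m^2

0.0487 m^2


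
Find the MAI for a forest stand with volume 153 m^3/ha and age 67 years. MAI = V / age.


MAI = 153 / 67 = 2.2836 ≈ 2.28 m^3/ha/yr

2.28 m^3/ha/yr


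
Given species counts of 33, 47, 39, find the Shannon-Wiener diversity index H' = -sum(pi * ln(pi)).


Total N = 33 + 47 + 39 = 119
Per-species terms:
  p = 33/119 = 0.277311; ln(p) = -1.282616; p*ln(p) = 0.277311 * (-1.282616) = -0.355684
  p = 47/119 = 0.394958; ln(p) = -0.928976; p*ln(p) = 0.394958 * (-0.928976) = -0.366907
  p = 39/119 = 0.327731; ln(p) = -1.115562; p*ln(p) = 0.327731 * (-1.115562) = -0.365604
sum(p*ln(p)) = (-0.355684) + (-0.366907) + (-0.365604) = -1.088195
H' = -(-1.088195) = 1.088195 ≈ 1.0882

1.0882


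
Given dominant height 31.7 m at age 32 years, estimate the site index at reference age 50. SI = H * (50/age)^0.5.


50/32 = 1.56250
(1.56250)^0.5 = 1.25000
SI = 31.7 * 1.25000 = 39.6250 ≈ 39.6 m

39.6 m


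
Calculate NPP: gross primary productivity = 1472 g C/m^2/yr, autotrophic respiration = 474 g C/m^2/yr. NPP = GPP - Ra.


NPP = GPP - Ra = 1472 - 474 = 998 g C/m^2/yr

998 g C/m^2/yr


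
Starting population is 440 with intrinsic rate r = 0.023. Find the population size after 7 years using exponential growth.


r*t = 0.023 * 7 = 0.161
exp(0.161) = 1.17468
N = 440 * 1.17468 = 516.859 ≈ 517

517


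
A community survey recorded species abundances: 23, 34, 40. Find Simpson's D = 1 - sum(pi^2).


Total N = 23 + 34 + 40 = 97
Per-species terms:
  p = 23/97 = 0.237113; p^2 = 0.237113^2 = 0.056223
  p = 34/97 = 0.350515; p^2 = 0.350515^2 = 0.122861
  p = 40/97 = 0.412371; p^2 = 0.412371^2 = 0.170050
sum(p^2) = 0.056223 + 0.122861 + 0.170050 = 0.349134
D = 1 - 0.349134 = 0.650866 ≈ 0.6509

0.6509


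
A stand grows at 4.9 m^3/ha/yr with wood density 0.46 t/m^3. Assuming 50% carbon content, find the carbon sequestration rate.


C = 4.9 * 0.46 * 0.5 = 1.127 ≈ 1.13 t C/ha/yr

1.13 t C/ha/yr


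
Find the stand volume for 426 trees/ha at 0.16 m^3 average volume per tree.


V_stand = 426 * 0.16 = 68.16 ≈ 68.2 m^3/ha

68.2 m^3/ha


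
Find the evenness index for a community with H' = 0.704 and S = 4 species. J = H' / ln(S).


ln(4) = 1.38629
J = H' / ln(S) = 0.704 / 1.38629 = 0.507830 ≈ 0.5078

0.5078


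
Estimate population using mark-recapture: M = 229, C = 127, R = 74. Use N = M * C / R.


N = M * C / R = 229 * 127 / 74 = 29083 / 74 = 393.01 ≈ 393

393 individuals


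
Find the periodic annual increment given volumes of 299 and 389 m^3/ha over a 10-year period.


PAI = (V2 - V1) / period = (389 - 299) / 10 = 90 / 10 = 9.00 m^3/ha/yr

9.00 m^3/ha/yr


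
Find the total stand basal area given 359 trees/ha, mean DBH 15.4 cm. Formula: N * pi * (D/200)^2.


(D/200)^2 = (15.4/200)^2 = 0.077^2 = 0.005929
Individual BA = 3.141593 * 0.005929 = 0.0186265 m^2
Stand BA = 359 * 0.0186265 = 6.68691 ≈ 6.69 m^2/ha

6.69 m^2/ha


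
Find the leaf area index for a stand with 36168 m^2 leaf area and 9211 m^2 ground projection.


LAI = 36168 / 9211 = 3.9266 ≈ 3.93

3.93


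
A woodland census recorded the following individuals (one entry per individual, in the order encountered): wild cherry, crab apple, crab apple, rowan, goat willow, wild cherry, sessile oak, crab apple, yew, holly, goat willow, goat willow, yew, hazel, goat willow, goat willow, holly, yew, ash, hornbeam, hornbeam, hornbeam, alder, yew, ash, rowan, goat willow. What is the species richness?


Total individuals logged = 27
Distinct species (count of individuals): wild cherry (2), crab apple (3), rowan (2), goat willow (6), sessile oak (1), yew (4), holly (2), hazel (1), ash (2), hornbeam (3), alder (1)
Species richness = number of distinct species = 11

11


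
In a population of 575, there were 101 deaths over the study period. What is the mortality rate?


Mortality rate = 101 / 575 = 0.175652 ≈ 0.1757

0.1757


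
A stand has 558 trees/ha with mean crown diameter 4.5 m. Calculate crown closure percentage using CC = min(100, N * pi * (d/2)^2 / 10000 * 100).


(d/2)^2 = (4.5/2)^2 = 2.25^2 = 5.0625
Crown area = 3.141593 * 5.0625 = 15.9043 m^2
N * area / 10000 * 100 = 558 * 15.9043 / 10000 * 100 = 88.7460
CC = min(100, 88.7460) = 88.7460 ≈ 88.7%

88.7%


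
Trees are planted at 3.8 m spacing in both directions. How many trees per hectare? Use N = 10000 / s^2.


N = 10000 / 3.8^2 = 10000 / 14.44 = 692.521 ≈ 693 trees/ha

693 trees/ha


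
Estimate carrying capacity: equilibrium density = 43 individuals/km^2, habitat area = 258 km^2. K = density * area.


K = 43 * 258 = 11094 individuals

11094 individuals


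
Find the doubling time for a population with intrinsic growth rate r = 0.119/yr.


td = ln(2) / 0.119 = 0.693147 / 0.119 = 5.82476 ≈ 5.8 years

5.8 years


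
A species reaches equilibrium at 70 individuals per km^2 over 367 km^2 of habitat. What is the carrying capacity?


K = 70 * 367 = 25690 individuals

25690 individuals


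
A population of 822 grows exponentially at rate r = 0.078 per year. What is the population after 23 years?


r*t = 0.078 * 23 = 1.794
exp(1.794) = 6.01346
N = 822 * 6.01346 = 4943.06 ≈ 4943

4943


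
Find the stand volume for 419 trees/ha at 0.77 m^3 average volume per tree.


V_stand = 419 * 0.77 = 322.63 ≈ 322.6 m^3/ha

322.6 m^3/ha


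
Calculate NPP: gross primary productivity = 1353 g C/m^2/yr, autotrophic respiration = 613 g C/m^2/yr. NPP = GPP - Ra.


NPP = GPP - Ra = 1353 - 613 = 740 g C/m^2/yr

740 g C/m^2/yr


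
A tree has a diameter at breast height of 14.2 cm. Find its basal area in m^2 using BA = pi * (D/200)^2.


D/200 = 14.2/200 = 0.071 m
(D/200)^2 = 0.071^2 = 0.005041
BA = 3.141593 * 0.005041 = 0.0158368 ≈ 0.0158 m^2

0.0158 m^2


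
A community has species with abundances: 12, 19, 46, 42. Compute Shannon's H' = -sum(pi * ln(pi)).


Total N = 12 + 19 + 46 + 42 = 119
Per-species terms:
  p = 12/119 = 0.100840; ln(p) = -2.294220; p*ln(p) = 0.100840 * (-2.294220) = -0.231349
  p = 19/119 = 0.159664; ln(p) = -1.834684; p*ln(p) = 0.159664 * (-1.834684) = -0.292933
  p = 46/119 = 0.386555; ln(p) = -0.950481; p*ln(p) = 0.386555 * (-0.950481) = -0.367413
  p = 42/119 = 0.352941; ln(p) = -1.041454; p*ln(p) = 0.352941 * (-1.041454) = -0.367572
sum(p*ln(p)) = (-0.231349) + (-0.292933) + (-0.367413) + (-0.367572) = -1.259267
H' = -(-1.259267) = 1.259267 ≈ 1.2593

1.2593


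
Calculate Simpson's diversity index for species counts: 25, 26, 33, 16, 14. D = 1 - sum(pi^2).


Total N = 25 + 26 + 33 + 16 + 14 = 114
Per-species terms:
  p = 25/114 = 0.219298; p^2 = 0.219298^2 = 0.048092
  p = 26/114 = 0.228070; p^2 = 0.228070^2 = 0.052016
  p = 33/114 = 0.289474; p^2 = 0.289474^2 = 0.083795
  p = 16/114 = 0.140351; p^2 = 0.140351^2 = 0.019698
  p = 14/114 = 0.122807; p^2 = 0.122807^2 = 0.015082
sum(p^2) = 0.048092 + 0.052016 + 0.083795 + 0.019698 + 0.015082 = 0.218683
D = 1 - 0.218683 = 0.781317 ≈ 0.7813

0.7813


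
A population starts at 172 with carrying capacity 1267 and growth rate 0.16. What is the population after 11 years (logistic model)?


(K - N0)/N0 = (1267 - 172)/172 = 1095/172 = 6.36628
r*t = 0.16 * 11 = 1.76; exp(-1.76) = 0.172045
6.36628 * 0.172045 = 1.09529
1 + 1.09529 = 2.09529
N = 1267 / 2.09529 = 604.690 ≈ 605

605


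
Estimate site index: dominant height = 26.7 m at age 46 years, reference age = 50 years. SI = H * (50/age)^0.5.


50/46 = 1.08696
(1.08696)^0.5 = 1.04257
SI = 26.7 * 1.04257 = 27.8366 ≈ 27.8 m

27.8 m


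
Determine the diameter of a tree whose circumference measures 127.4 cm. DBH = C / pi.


DBH = C / pi = 127.4 / 3.141593 = 40.5527 ≈ 40.55 cm

40.55 cm


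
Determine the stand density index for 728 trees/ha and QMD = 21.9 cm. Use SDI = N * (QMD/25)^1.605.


QMD/25 = 21.9/25 = 0.876
(0.876)^1.605 = exp(1.605 * ln(0.876)) = exp(1.605 * (-0.132389)) = exp(-0.212484) = 0.808573
SDI = 728 * 0.808573 = 588.641 ≈ 589

589


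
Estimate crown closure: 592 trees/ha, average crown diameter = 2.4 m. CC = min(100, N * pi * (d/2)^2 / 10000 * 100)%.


(d/2)^2 = (2.4/2)^2 = 1.2^2 = 1.44
Crown area = 3.141593 * 1.44 = 4.52389 m^2
N * area / 10000 * 100 = 592 * 4.52389 / 10000 * 100 = 26.7814
CC = min(100, 26.7814) = 26.7814 ≈ 26.8%

26.8%


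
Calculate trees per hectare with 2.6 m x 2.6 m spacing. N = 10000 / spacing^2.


N = 10000 / 2.6^2 = 10000 / 6.76 = 1479.29 ≈ 1479 trees/ha

1479 trees/ha


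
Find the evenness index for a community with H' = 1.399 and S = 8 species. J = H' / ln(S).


ln(8) = 2.07944
J = H' / ln(S) = 1.399 / 2.07944 = 0.672777 ≈ 0.6728

0.6728


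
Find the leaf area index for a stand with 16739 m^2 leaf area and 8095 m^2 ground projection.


LAI = 16739 / 8095 = 2.0678 ≈ 2.07

2.07
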